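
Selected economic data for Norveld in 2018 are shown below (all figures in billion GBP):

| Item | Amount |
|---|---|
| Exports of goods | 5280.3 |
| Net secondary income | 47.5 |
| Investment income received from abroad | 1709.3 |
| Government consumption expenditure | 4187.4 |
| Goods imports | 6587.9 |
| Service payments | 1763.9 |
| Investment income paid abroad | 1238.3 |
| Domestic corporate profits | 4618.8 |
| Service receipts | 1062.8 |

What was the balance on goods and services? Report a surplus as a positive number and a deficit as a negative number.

Goods balance = 5280.3 - 6587.9 = -1307.6
Services balance = 1062.8 - 1763.9 = -701.1
Trade balance (goods + services) = -1307.6 + (-701.1) = -2008.7

-2008.7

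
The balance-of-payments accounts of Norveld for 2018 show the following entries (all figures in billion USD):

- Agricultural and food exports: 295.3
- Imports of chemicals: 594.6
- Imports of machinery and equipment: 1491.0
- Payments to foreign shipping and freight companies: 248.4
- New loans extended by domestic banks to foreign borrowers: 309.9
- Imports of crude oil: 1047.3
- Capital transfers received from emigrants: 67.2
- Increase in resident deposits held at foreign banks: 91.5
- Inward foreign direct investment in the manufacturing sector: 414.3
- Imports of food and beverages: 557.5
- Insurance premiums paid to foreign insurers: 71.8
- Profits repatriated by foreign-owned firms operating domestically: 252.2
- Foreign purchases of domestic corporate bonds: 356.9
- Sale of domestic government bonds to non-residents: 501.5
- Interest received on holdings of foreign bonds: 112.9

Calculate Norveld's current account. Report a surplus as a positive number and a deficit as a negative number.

Goods: -594.6 - 1047.3 - 1491.0 - 557.5 + 295.3 = -3395.1
Services: -248.4 - 71.8 = -320.2
Primary income: 112.9 - 252.2 = -139.3
Current account = (-3395.1) + (-320.2) + (-139.3) = -3854.6
(Excluded from the current account — financial account: new loans extended by domestic banks to foreign borrowers 309.9, increase in resident deposits held at foreign banks 91.5, inward foreign direct investment in the manufacturing sector 414.3, foreign purchases of domestic corporate bonds 356.9, sale of domestic government bonds to non-residents 501.5; capital account: capital transfers received from emigrants 67.2.)

-3854.6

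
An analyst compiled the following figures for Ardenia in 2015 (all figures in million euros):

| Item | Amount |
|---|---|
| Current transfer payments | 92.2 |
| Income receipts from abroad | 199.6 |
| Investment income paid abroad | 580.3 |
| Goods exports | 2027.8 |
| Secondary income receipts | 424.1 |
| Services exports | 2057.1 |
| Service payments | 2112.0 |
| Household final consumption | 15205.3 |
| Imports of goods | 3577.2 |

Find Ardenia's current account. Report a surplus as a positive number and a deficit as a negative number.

Goods balance = 2027.8 - 3577.2 = -1549.4
Services balance = 2057.1 - 2112.0 = -54.9
Trade balance (goods + services) = -1549.4 + (-54.9) = -1604.3
Net primary income = 199.6 - 580.3 = -380.7
Net secondary income = 424.1 - 92.2 = 331.9
Current account = -1604.3 + (-380.7) + 331.9 = -1653.1

-1653.1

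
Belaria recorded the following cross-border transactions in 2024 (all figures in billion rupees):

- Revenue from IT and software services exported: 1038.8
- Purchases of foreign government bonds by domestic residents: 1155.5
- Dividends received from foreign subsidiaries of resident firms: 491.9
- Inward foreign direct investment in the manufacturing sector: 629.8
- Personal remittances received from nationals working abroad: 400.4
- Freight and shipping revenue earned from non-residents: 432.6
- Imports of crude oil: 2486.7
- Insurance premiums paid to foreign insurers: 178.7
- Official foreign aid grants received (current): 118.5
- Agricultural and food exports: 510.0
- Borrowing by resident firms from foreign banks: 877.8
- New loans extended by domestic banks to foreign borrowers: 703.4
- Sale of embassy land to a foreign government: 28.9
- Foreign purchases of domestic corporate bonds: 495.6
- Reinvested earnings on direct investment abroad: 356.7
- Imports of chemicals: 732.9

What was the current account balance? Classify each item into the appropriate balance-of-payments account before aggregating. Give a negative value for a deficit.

-49.4

Goods: -732.9 + 510.0 - 2486.7 = -2709.6
Services: 1038.8 - 178.7 + 432.6 = 1292.7
Primary income: 491.9 + 356.7 = 848.6
Secondary income: 400.4 + 118.5 = 518.9
Current account = (-2709.6) + 1292.7 + 848.6 + 518.9 = -49.4
(Excluded from the current account — financial account: purchases of foreign government bonds by domestic residents 1155.5, inward foreign direct investment in the manufacturing sector 629.8, borrowing by resident firms from foreign banks 877.8, new loans extended by domestic banks to foreign borrowers 703.4, foreign purchases of domestic corporate bonds 495.6; capital account: sale of embassy land to a foreign government 28.9.)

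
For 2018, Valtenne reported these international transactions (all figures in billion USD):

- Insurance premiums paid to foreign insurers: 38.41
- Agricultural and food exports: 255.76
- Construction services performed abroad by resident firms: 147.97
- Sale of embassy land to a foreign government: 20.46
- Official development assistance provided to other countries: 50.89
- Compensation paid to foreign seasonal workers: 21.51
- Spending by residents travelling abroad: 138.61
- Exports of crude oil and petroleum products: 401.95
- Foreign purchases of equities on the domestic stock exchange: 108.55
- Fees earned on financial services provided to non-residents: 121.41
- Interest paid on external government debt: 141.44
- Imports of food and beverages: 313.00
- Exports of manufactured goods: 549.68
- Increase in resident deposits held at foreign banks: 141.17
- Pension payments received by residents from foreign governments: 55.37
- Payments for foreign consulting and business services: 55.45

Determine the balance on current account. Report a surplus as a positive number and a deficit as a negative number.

772.83

Goods: -313.00 + 549.68 + 401.95 + 255.76 = 894.39
Services: -138.61 + 147.97 - 38.41 - 55.45 + 121.41 = 36.91
Primary income: -141.44 - 21.51 = -162.95
Secondary income: -50.89 + 55.37 = 4.48
Current account = 894.39 + 36.91 + (-162.95) + 4.48 = 772.83
(Excluded from the current account — capital account: sale of embassy land to a foreign government 20.46; financial account: foreign purchases of equities on the domestic stock exchange 108.55, increase in resident deposits held at foreign banks 141.17.)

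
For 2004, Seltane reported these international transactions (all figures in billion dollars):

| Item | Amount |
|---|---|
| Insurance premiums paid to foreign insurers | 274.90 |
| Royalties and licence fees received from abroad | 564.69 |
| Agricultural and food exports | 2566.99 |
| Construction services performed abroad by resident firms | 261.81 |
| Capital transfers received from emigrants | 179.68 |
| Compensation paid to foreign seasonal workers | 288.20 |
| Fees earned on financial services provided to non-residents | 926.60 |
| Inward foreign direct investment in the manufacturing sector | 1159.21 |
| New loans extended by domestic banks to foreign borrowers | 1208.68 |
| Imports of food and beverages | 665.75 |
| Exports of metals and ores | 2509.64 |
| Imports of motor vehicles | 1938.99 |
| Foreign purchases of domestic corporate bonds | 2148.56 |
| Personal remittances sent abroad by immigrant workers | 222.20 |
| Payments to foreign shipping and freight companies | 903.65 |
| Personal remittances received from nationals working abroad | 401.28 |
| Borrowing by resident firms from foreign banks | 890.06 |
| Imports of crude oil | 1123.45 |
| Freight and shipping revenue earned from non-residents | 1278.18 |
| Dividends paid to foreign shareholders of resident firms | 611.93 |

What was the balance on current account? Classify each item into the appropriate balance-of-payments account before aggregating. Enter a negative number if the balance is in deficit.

Goods: 2566.99 - 665.75 - 1123.45 - 1938.99 + 2509.64 = 1348.44
Services: 1278.18 + 261.81 + 926.60 - 903.65 + 564.69 - 274.90 = 1852.73
Primary income: -288.20 - 611.93 = -900.13
Secondary income: -222.20 + 401.28 = 179.08
Current account = 1348.44 + 1852.73 + (-900.13) + 179.08 = 2480.12
(Excluded from the current account — capital account: capital transfers received from emigrants 179.68; financial account: inward foreign direct investment in the manufacturing sector 1159.21, new loans extended by domestic banks to foreign borrowers 1208.68, foreign purchases of domestic corporate bonds 2148.56, borrowing by resident firms from foreign banks 890.06.)

2480.12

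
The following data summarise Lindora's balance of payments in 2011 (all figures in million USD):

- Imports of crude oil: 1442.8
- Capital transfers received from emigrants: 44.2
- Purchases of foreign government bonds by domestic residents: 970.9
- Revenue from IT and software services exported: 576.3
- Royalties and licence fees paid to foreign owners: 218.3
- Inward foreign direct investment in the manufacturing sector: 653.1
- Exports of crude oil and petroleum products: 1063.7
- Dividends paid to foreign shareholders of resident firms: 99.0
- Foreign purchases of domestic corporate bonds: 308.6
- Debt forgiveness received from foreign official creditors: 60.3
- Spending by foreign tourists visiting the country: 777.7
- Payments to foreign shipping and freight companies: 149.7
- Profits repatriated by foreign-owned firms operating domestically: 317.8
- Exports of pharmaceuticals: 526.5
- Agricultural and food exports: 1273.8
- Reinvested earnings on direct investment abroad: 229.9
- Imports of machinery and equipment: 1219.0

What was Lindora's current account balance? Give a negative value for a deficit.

1001.3

Goods: -1219.0 + 1273.8 + 526.5 + 1063.7 - 1442.8 = 202.2
Services: -218.3 + 777.7 - 149.7 + 576.3 = 986.0
Primary income: -99.0 - 317.8 + 229.9 = -186.9
Current account = 202.2 + 986.0 + (-186.9) = 1001.3
(Excluded from the current account — capital account: capital transfers received from emigrants 44.2, debt forgiveness received from foreign official creditors 60.3; financial account: purchases of foreign government bonds by domestic residents 970.9, inward foreign direct investment in the manufacturing sector 653.1, foreign purchases of domestic corporate bonds 308.6.)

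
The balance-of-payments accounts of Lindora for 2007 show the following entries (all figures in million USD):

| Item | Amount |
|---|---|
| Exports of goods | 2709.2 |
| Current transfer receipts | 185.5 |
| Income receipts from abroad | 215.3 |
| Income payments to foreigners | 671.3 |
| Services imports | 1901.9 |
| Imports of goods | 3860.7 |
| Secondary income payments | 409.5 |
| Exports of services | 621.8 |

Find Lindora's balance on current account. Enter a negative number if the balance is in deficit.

-3111.6

Goods balance = 2709.2 - 3860.7 = -1151.5
Services balance = 621.8 - 1901.9 = -1280.1
Trade balance (goods + services) = -1151.5 + (-1280.1) = -2431.6
Net primary income = 215.3 - 671.3 = -456.0
Net secondary income = 185.5 - 409.5 = -224.0
Current account = -2431.6 + (-456.0) + (-224.0) = -3111.6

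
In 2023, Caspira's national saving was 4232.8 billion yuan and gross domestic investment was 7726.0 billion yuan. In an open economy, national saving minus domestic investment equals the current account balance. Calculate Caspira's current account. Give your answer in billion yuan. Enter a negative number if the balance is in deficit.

-3493.2

CA = S - I = 4232.8 - 7726.0 = -3493.2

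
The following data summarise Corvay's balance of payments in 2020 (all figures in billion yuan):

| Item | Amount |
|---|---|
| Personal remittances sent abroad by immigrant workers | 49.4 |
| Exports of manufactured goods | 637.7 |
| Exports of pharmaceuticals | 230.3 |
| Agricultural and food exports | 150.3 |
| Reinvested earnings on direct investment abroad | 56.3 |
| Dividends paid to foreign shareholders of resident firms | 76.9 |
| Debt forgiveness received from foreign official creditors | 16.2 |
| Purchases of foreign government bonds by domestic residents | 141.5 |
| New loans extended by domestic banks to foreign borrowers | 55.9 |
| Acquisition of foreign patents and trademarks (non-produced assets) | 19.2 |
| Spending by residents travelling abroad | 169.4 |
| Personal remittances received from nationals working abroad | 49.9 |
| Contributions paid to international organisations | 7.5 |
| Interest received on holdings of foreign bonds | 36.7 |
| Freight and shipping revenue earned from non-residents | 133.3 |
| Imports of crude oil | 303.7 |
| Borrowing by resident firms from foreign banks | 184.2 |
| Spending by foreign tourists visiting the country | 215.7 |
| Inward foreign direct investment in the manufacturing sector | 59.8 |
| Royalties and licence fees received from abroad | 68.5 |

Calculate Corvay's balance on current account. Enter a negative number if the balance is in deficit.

Goods: -303.7 + 150.3 + 637.7 + 230.3 = 714.6
Services: 133.3 + 68.5 - 169.4 + 215.7 = 248.1
Primary income: 56.3 + 36.7 - 76.9 = 16.1
Secondary income: -7.5 + 49.9 - 49.4 = -7.0
Current account = 714.6 + 248.1 + 16.1 + (-7.0) = 971.8
(Excluded from the current account — capital account: debt forgiveness received from foreign official creditors 16.2, acquisition of foreign patents and trademarks (non-produced assets) 19.2; financial account: purchases of foreign government bonds by domestic residents 141.5, new loans extended by domestic banks to foreign borrowers 55.9, borrowing by resident firms from foreign banks 184.2, inward foreign direct investment in the manufacturing sector 59.8.)

971.8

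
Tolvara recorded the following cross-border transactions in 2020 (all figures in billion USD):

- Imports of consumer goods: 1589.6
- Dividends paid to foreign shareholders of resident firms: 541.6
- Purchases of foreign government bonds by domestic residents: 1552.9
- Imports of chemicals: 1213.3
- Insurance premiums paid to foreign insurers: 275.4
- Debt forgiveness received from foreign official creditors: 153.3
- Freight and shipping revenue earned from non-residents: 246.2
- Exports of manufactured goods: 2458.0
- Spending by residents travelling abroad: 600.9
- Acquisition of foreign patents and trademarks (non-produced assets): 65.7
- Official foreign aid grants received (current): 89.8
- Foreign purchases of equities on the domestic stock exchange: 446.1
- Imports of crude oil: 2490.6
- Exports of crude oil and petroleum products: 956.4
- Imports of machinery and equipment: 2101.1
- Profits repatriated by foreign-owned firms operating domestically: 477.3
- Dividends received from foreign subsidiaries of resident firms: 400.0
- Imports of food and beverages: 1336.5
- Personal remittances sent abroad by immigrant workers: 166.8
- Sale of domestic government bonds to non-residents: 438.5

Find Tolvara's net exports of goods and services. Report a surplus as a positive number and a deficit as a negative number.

-5946.8

Goods: -2490.6 + 956.4 - 1336.5 - 1589.6 + 2458.0 - 2101.1 - 1213.3 = -5316.7
Services: -600.9 + 246.2 - 275.4 = -630.1
Trade balance = -5316.7 + (-630.1) = -5946.8
(Excluded from the trade balance — primary income: dividends paid to foreign shareholders of resident firms 541.6, profits repatriated by foreign-owned firms operating domestically 477.3, dividends received from foreign subsidiaries of resident firms 400.0; financial account: purchases of foreign government bonds by domestic residents 1552.9, foreign purchases of equities on the domestic stock exchange 446.1, sale of domestic government bonds to non-residents 438.5; capital account: debt forgiveness received from foreign official creditors 153.3, acquisition of foreign patents and trademarks (non-produced assets) 65.7; secondary income: official foreign aid grants received (current) 89.8, personal remittances sent abroad by immigrant workers 166.8.)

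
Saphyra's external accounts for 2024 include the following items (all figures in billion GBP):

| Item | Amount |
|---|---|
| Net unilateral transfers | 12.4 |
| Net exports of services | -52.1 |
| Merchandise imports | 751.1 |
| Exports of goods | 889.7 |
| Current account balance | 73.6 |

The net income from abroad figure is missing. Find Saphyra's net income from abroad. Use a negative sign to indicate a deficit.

Current account = goods balance + services balance + net primary income + net secondary income
Sum of the known components = 98.9
Net income from abroad = CA - (known components) = 73.6 - 98.9 = -25.3

-25.3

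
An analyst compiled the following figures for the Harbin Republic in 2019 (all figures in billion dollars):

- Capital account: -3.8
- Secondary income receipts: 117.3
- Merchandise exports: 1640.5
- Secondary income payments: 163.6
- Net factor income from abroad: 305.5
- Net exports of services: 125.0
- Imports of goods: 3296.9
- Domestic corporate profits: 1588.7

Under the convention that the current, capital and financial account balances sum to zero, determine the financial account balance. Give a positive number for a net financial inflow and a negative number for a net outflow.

1276.0

Goods balance = 1640.5 - 3296.9 = -1656.4
Services balance = 125.0
Trade balance (goods + services) = -1656.4 + 125.0 = -1531.4
Net primary income = 305.5
Net secondary income = 117.3 - 163.6 = -46.3
Current account = -1531.4 + 305.5 + (-46.3) = -1272.2
Financial account = -(-1272.2 + (-3.8)) = 1276.0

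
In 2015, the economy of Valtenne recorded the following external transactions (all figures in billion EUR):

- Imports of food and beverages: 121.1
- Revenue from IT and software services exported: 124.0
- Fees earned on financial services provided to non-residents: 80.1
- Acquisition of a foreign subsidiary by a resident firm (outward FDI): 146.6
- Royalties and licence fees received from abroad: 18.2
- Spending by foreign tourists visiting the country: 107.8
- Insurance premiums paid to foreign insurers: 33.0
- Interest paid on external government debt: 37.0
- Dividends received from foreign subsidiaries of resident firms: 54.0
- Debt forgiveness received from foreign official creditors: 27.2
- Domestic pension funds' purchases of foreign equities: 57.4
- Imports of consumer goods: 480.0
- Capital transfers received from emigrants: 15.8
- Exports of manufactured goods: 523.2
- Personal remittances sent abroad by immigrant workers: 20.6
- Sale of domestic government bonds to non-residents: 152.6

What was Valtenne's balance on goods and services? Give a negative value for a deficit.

219.2

Goods: -121.1 + 523.2 - 480.0 = -77.9
Services: -33.0 + 80.1 + 124.0 + 107.8 + 18.2 = 297.1
Trade balance = -77.9 + 297.1 = 219.2
(Excluded from the trade balance — financial account: acquisition of a foreign subsidiary by a resident firm (outward FDI) 146.6, domestic pension funds' purchases of foreign equities 57.4, sale of domestic government bonds to non-residents 152.6; primary income: interest paid on external government debt 37.0, dividends received from foreign subsidiaries of resident firms 54.0; capital account: debt forgiveness received from foreign official creditors 27.2, capital transfers received from emigrants 15.8; secondary income: personal remittances sent abroad by immigrant workers 20.6.)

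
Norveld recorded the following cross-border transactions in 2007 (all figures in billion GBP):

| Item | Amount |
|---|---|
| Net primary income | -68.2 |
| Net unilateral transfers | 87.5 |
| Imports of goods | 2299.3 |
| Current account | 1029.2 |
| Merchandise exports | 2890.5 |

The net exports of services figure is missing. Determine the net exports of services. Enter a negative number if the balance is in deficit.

Current account = goods balance + services balance + net primary income + net secondary income
Sum of the known components = 610.5
Net exports of services = CA - (known components) = 1029.2 - 610.5 = 418.7

418.7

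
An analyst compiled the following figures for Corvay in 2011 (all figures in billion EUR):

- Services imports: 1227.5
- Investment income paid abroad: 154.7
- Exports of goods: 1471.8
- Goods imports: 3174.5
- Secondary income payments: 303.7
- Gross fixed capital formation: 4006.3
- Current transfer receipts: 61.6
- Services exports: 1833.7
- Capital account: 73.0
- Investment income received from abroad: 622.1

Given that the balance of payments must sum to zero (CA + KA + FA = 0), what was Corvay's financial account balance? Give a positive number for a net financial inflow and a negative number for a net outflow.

798.2

Goods balance = 1471.8 - 3174.5 = -1702.7
Services balance = 1833.7 - 1227.5 = 606.2
Trade balance (goods + services) = -1702.7 + 606.2 = -1096.5
Net primary income = 622.1 - 154.7 = 467.4
Net secondary income = 61.6 - 303.7 = -242.1
Current account = -1096.5 + 467.4 + (-242.1) = -871.2
Financial account = -(-871.2 + 73.0) = 798.2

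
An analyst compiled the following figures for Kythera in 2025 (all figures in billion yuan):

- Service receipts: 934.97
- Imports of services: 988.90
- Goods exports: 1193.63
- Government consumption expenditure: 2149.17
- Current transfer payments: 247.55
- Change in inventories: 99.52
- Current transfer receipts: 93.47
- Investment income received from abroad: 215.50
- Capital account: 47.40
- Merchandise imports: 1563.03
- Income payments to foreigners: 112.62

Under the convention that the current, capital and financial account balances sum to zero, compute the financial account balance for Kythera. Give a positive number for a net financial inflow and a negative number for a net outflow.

427.13

Goods balance = 1193.63 - 1563.03 = -369.40
Services balance = 934.97 - 988.90 = -53.93
Trade balance (goods + services) = -369.40 + (-53.93) = -423.33
Net primary income = 215.50 - 112.62 = 102.88
Net secondary income = 93.47 - 247.55 = -154.08
Current account = -423.33 + 102.88 + (-154.08) = -474.53
Financial account = -(-474.53 + 47.40) = 427.13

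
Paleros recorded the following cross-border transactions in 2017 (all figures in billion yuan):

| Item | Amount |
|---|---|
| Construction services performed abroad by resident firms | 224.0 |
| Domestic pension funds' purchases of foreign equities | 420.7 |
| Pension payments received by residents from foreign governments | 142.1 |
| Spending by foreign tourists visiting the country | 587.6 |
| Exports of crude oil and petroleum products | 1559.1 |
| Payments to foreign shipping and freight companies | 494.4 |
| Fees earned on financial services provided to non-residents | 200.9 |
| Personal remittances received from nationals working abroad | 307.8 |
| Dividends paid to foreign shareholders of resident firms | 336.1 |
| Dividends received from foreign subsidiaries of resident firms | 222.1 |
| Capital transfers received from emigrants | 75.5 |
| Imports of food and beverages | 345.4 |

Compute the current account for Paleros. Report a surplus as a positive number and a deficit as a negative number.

Goods: -345.4 + 1559.1 = 1213.7
Services: 587.6 + 200.9 + 224.0 - 494.4 = 518.1
Primary income: 222.1 - 336.1 = -114.0
Secondary income: 142.1 + 307.8 = 449.9
Current account = 1213.7 + 518.1 + (-114.0) + 449.9 = 2067.7
(Excluded from the current account — financial account: domestic pension funds' purchases of foreign equities 420.7; capital account: capital transfers received from emigrants 75.5.)

2067.7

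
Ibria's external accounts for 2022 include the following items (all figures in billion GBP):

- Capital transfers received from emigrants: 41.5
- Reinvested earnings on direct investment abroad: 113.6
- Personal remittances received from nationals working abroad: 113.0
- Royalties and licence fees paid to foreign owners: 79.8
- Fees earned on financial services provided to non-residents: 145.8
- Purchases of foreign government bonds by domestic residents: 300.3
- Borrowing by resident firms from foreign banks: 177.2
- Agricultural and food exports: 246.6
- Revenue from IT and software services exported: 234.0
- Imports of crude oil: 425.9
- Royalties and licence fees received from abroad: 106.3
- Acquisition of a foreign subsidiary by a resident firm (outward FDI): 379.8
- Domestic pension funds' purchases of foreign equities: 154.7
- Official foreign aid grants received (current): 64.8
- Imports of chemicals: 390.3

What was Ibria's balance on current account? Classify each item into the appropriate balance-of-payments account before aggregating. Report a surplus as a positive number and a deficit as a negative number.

Goods: 246.6 - 425.9 - 390.3 = -569.6
Services: 234.0 - 79.8 + 106.3 + 145.8 = 406.3
Primary income: 113.6
Secondary income: 64.8 + 113.0 = 177.8
Current account = (-569.6) + 406.3 + 113.6 + 177.8 = 128.1
(Excluded from the current account — capital account: capital transfers received from emigrants 41.5; financial account: purchases of foreign government bonds by domestic residents 300.3, borrowing by resident firms from foreign banks 177.2, acquisition of a foreign subsidiary by a resident firm (outward FDI) 379.8, domestic pension funds' purchases of foreign equities 154.7.)

128.1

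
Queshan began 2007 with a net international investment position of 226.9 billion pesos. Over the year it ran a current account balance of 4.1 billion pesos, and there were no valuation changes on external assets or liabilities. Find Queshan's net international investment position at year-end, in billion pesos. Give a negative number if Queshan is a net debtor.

231.0

With no valuation effects, change in NIIP = current account = 4.1
End-of-year NIIP = 226.9 + 4.1 = 231.0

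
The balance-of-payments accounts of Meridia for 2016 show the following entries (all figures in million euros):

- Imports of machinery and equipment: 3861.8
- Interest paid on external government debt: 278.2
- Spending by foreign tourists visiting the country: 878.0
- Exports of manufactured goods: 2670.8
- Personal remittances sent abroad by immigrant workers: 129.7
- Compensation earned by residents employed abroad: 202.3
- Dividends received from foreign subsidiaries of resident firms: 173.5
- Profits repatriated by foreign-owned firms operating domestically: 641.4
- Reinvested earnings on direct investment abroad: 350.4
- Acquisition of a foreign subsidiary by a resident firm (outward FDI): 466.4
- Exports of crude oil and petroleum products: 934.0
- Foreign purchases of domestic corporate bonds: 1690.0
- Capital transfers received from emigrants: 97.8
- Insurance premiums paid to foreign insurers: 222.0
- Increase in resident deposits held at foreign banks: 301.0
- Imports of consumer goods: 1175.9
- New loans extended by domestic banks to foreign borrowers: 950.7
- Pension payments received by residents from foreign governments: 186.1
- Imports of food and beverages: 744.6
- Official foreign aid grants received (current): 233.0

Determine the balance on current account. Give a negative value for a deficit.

Goods: -744.6 - 3861.8 + 2670.8 - 1175.9 + 934.0 = -2177.5
Services: -222.0 + 878.0 = 656.0
Primary income: 173.5 + 202.3 - 641.4 + 350.4 - 278.2 = -193.4
Secondary income: 233.0 - 129.7 + 186.1 = 289.4
Current account = (-2177.5) + 656.0 + (-193.4) + 289.4 = -1425.5
(Excluded from the current account — financial account: acquisition of a foreign subsidiary by a resident firm (outward FDI) 466.4, foreign purchases of domestic corporate bonds 1690.0, increase in resident deposits held at foreign banks 301.0, new loans extended by domestic banks to foreign borrowers 950.7; capital account: capital transfers received from emigrants 97.8.)

-1425.5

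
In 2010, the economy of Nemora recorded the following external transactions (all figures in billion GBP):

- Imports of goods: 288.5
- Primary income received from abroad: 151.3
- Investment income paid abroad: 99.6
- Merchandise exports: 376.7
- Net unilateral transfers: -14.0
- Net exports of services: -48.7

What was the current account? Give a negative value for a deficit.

Goods balance = 376.7 - 288.5 = 88.2
Services balance = -48.7
Trade balance (goods + services) = 88.2 + (-48.7) = 39.5
Net primary income = 151.3 - 99.6 = 51.7
Net secondary income = -14.0
Current account = 39.5 + 51.7 + (-14.0) = 77.2

77.2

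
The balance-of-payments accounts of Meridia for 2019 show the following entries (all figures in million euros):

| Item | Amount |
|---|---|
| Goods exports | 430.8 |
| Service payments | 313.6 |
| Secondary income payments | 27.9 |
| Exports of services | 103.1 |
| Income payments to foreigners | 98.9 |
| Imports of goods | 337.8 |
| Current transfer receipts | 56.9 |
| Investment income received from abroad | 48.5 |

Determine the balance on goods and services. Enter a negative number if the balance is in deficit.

Goods balance = 430.8 - 337.8 = 93.0
Services balance = 103.1 - 313.6 = -210.5
Trade balance (goods + services) = 93.0 + (-210.5) = -117.5

-117.5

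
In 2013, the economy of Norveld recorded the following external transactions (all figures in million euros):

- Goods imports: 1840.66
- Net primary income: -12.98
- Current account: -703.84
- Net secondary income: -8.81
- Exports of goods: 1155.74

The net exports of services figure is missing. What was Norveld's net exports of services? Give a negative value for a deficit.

2.87

Current account = goods balance + services balance + net primary income + net secondary income
Sum of the known components = -706.71
Net exports of services = CA - (known components) = -703.84 - (-706.71) = 2.87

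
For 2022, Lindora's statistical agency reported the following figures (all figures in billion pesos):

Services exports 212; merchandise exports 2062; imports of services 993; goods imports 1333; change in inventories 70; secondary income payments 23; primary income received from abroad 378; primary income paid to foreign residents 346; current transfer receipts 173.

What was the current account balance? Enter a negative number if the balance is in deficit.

Goods balance = 2062 - 1333 = 729
Services balance = 212 - 993 = -781
Trade balance (goods + services) = 729 + (-781) = -52
Net primary income = 378 - 346 = 32
Net secondary income = 173 - 23 = 150
Current account = -52 + 32 + 150 = 130

130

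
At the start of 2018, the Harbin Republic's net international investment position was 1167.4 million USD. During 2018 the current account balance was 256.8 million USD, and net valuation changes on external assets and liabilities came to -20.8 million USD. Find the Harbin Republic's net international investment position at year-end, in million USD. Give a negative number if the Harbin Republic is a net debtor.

1403.4

Change in NIIP = current account + net valuation change = 256.8 + (-20.8) = 236.0
End-of-year NIIP = 1167.4 + 236.0 = 1403.4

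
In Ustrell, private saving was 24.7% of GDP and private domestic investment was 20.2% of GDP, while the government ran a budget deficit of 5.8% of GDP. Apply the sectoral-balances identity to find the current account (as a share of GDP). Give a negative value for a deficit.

By the sectoral-balances identity, CA = (S_private - I) + (T - G).
Private balance = 24.7 - 20.2 = 4.5
Government balance (T - G) = -5.8
CA = 4.5 + (-5.8) = -1.3

-1.3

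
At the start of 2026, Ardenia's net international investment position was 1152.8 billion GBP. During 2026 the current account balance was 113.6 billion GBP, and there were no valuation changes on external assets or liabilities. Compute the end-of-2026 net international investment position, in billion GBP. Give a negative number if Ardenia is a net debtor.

With no valuation effects, change in NIIP = current account = 113.6
End-of-year NIIP = 1152.8 + 113.6 = 1266.4

1266.4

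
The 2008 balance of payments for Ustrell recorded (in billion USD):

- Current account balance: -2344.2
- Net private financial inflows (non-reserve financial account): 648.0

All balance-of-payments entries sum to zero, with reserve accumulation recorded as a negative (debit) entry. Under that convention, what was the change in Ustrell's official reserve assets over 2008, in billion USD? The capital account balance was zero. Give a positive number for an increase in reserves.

Official reserve transactions balance = -((-2344.2) + 648.0) = 1696.2
An accumulation of reserves is recorded as a debit (negative entry), so the change in the stock of reserves is the negative of that balance.
Change in official reserves = -(1696.2) = -1696.2

-1696.2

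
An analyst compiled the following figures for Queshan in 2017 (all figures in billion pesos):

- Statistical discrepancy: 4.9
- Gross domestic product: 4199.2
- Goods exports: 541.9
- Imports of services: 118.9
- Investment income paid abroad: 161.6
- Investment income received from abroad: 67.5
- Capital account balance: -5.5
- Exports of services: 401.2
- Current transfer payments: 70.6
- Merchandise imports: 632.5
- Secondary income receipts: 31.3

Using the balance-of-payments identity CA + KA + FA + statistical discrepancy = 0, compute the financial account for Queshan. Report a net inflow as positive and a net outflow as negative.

Goods balance = 541.9 - 632.5 = -90.6
Services balance = 401.2 - 118.9 = 282.3
Trade balance (goods + services) = -90.6 + 282.3 = 191.7
Net primary income = 67.5 - 161.6 = -94.1
Net secondary income = 31.3 - 70.6 = -39.3
Current account = 191.7 + (-94.1) + (-39.3) = 58.3
Financial account = -(58.3 + (-5.5) + 4.9) = -57.7

-57.7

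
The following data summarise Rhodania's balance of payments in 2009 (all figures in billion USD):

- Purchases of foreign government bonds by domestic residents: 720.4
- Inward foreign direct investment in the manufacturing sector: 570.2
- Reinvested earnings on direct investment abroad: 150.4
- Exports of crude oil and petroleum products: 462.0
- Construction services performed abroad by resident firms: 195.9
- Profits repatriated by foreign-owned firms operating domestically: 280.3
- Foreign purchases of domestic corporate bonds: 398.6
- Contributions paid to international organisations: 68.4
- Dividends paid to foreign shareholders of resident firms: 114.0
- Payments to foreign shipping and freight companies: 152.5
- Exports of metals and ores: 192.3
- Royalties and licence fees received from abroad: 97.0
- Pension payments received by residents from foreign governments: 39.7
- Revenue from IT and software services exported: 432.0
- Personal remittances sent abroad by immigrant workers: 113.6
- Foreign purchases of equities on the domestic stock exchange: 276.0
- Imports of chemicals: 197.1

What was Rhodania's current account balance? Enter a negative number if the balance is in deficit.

643.4

Goods: 462.0 + 192.3 - 197.1 = 457.2
Services: 97.0 + 432.0 - 152.5 + 195.9 = 572.4
Primary income: -280.3 + 150.4 - 114.0 = -243.9
Secondary income: -113.6 - 68.4 + 39.7 = -142.3
Current account = 457.2 + 572.4 + (-243.9) + (-142.3) = 643.4
(Excluded from the current account — financial account: purchases of foreign government bonds by domestic residents 720.4, inward foreign direct investment in the manufacturing sector 570.2, foreign purchases of domestic corporate bonds 398.6, foreign purchases of equities on the domestic stock exchange 276.0.)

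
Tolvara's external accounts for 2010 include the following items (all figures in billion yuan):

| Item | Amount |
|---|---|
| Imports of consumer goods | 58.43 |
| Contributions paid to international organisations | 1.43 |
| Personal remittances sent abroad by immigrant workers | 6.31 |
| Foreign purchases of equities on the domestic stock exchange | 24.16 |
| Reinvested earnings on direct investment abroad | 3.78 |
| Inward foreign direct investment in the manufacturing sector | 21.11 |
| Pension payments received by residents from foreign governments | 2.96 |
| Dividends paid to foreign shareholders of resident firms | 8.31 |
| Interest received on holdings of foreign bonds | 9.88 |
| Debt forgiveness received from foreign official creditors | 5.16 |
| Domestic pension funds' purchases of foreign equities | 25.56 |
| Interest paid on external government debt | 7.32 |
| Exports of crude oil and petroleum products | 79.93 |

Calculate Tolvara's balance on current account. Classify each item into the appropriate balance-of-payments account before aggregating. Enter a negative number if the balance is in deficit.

14.75

Goods: -58.43 + 79.93 = 21.50
Primary income: 3.78 - 7.32 + 9.88 - 8.31 = -1.97
Secondary income: -6.31 + 2.96 - 1.43 = -4.78
Current account = 21.50 + (-1.97) + (-4.78) = 14.75
(Excluded from the current account — financial account: foreign purchases of equities on the domestic stock exchange 24.16, inward foreign direct investment in the manufacturing sector 21.11, domestic pension funds' purchases of foreign equities 25.56; capital account: debt forgiveness received from foreign official creditors 5.16.)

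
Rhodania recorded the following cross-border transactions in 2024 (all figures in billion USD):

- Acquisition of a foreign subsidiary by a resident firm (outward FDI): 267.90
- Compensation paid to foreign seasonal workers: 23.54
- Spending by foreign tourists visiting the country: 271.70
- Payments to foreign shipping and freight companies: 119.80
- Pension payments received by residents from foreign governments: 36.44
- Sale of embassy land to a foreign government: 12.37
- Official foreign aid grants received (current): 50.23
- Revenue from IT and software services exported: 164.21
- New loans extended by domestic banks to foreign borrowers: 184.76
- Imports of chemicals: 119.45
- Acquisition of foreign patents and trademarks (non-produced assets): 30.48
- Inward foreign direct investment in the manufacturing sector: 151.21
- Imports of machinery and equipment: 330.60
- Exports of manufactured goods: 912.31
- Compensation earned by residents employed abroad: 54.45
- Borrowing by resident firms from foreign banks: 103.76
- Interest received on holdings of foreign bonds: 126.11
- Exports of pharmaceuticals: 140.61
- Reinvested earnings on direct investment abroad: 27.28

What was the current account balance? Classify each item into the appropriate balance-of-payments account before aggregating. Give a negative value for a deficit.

1189.95

Goods: 912.31 - 330.60 - 119.45 + 140.61 = 602.87
Services: -119.80 + 271.70 + 164.21 = 316.11
Primary income: -23.54 + 126.11 + 27.28 + 54.45 = 184.30
Secondary income: 36.44 + 50.23 = 86.67
Current account = 602.87 + 316.11 + 184.30 + 86.67 = 1189.95
(Excluded from the current account — financial account: acquisition of a foreign subsidiary by a resident firm (outward FDI) 267.90, new loans extended by domestic banks to foreign borrowers 184.76, inward foreign direct investment in the manufacturing sector 151.21, borrowing by resident firms from foreign banks 103.76; capital account: sale of embassy land to a foreign government 12.37, acquisition of foreign patents and trademarks (non-produced assets) 30.48.)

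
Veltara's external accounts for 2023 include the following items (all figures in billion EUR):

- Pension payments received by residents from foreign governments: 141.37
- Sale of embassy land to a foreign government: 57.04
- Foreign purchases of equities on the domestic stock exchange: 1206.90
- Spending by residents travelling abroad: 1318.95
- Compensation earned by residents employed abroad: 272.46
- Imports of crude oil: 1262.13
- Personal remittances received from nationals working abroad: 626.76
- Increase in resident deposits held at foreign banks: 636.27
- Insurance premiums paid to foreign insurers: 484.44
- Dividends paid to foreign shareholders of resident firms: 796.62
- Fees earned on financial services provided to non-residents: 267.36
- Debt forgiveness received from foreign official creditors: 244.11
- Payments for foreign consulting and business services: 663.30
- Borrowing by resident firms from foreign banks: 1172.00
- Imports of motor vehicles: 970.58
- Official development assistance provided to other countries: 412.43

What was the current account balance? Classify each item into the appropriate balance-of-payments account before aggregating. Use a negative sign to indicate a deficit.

-4600.50

Goods: -970.58 - 1262.13 = -2232.71
Services: -484.44 - 1318.95 - 663.30 + 267.36 = -2199.33
Primary income: 272.46 - 796.62 = -524.16
Secondary income: 141.37 + 626.76 - 412.43 = 355.70
Current account = (-2232.71) + (-2199.33) + (-524.16) + 355.70 = -4600.50
(Excluded from the current account — capital account: sale of embassy land to a foreign government 57.04, debt forgiveness received from foreign official creditors 244.11; financial account: foreign purchases of equities on the domestic stock exchange 1206.90, increase in resident deposits held at foreign banks 636.27, borrowing by resident firms from foreign banks 1172.00.)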